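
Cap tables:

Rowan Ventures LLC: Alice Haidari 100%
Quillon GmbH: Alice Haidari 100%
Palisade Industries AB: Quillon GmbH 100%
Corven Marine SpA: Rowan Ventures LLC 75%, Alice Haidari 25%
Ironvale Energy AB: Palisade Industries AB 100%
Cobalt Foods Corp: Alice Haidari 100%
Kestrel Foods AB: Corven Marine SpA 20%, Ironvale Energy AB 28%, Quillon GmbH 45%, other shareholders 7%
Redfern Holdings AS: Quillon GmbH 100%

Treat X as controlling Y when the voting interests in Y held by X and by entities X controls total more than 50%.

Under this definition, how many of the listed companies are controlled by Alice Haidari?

8

Alice holds 100% of Rowan, so Alice controls Rowan.
Alice holds 100% of Quillon, so Alice controls Quillon.
Quillon holds 100% of Palisade, so Alice controls Palisade.
Rowan and Alice together hold 75% + 25% = 100% of Corven, so Alice controls Corven.
Palisade holds 100% of Ironvale, so Alice controls Ironvale.
Alice holds 100% of Cobalt, so Alice controls Cobalt.
Corven and Ironvale and Quillon together hold 20% + 28% + 45% = 93% of Kestrel, so Alice controls Kestrel.
Quillon holds 100% of Redfern, so Alice controls Redfern.
Alice controls 8 companies.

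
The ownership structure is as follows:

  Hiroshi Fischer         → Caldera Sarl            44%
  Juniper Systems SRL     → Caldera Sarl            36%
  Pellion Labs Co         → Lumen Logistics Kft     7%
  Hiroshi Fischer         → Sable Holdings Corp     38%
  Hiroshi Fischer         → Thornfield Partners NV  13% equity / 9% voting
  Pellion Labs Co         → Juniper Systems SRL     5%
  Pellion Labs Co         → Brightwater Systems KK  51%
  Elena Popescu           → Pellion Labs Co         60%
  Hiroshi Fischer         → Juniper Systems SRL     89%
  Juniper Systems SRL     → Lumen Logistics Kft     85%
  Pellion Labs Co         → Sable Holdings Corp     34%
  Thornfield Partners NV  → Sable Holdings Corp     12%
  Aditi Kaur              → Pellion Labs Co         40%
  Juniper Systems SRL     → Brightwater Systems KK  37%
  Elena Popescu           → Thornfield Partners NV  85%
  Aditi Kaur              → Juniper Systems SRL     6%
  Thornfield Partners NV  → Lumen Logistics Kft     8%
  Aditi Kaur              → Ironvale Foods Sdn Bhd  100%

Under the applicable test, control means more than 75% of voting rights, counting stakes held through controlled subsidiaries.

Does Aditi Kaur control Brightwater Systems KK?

Aditi holds 100% of Ironvale, so Aditi controls Ironvale.
Neither Aditi nor any entity Aditi controls holds any voting interest in Brightwater.
So Aditi does not control Brightwater.

No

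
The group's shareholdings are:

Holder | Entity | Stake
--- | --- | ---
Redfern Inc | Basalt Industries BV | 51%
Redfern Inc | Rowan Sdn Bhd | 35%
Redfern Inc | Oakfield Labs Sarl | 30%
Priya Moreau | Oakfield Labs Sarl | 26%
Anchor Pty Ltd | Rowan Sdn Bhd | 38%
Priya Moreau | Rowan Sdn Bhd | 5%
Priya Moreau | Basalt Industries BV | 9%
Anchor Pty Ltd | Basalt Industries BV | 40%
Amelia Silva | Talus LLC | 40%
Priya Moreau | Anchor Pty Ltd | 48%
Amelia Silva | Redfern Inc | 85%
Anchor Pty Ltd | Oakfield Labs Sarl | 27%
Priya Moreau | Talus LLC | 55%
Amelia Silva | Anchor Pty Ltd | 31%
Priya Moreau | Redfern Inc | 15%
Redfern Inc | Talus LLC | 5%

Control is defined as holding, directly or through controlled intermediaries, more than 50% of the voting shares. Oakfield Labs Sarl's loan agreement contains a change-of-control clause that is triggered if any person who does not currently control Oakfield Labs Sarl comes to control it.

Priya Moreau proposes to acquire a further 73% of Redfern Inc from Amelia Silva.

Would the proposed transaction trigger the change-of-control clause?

Yes

The purchase adds only to Priya's holdings (Amelia's stake shrinks), so Priya is the only person who could newly come to control Oakfield.
Priya holds 55% of Talus, so Priya controls Talus.
In Oakfield, Priya's side holds only 26%, not > 50%.
So before the transaction, Priya does not control Oakfield.
After the purchase, Priya's direct stake in Redfern rises to 15% + 73% = 88%, and Amelia's stake falls to 12%.
Priya holds 88% of Redfern, so Priya controls Redfern.
Priya and Redfern together hold 26% + 30% = 56% of Oakfield, so Priya controls Oakfield.
Priya did not control Oakfield before and does after, so the clause is triggered.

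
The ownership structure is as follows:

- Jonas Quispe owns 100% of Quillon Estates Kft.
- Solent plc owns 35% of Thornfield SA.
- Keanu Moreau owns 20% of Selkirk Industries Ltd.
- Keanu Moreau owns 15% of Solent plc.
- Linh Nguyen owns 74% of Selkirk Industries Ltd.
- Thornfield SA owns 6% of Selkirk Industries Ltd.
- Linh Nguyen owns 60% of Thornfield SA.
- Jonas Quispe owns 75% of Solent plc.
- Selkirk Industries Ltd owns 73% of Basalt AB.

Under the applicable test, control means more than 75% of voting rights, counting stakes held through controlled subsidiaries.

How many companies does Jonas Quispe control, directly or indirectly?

1

Jonas holds 100% of Quillon, so Jonas controls Quillon.
No other company's threshold is met.
Jonas controls 1 company.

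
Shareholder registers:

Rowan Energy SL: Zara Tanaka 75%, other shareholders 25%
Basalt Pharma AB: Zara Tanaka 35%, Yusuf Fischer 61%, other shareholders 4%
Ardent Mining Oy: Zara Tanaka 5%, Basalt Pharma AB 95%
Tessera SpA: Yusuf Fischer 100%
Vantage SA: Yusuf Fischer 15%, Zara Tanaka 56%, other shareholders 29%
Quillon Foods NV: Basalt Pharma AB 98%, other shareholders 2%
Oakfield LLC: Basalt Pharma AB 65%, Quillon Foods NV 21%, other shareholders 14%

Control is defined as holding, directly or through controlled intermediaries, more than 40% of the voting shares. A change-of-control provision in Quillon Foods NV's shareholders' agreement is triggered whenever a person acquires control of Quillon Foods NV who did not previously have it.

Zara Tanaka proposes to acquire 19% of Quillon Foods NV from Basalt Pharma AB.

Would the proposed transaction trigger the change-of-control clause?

The purchase adds only to Zara's holdings (Basalt's stake shrinks), so Zara is the only person who could newly come to control Quillon.
Zara holds 75% of Rowan, so Zara controls Rowan.
Zara holds 56% of Vantage, so Zara controls Vantage.
Neither Zara nor any entity Zara controls holds any voting interest in Quillon.
So before the transaction, Zara does not control Quillon.
After the purchase, Zara holds 19% of Quillon directly, and Basalt's stake falls to 79%.
After the transaction, Zara's side holds 19% of Quillon, not > 40%, so Zara still does not control Quillon.
No new person acquires control, so the clause is not triggered.

No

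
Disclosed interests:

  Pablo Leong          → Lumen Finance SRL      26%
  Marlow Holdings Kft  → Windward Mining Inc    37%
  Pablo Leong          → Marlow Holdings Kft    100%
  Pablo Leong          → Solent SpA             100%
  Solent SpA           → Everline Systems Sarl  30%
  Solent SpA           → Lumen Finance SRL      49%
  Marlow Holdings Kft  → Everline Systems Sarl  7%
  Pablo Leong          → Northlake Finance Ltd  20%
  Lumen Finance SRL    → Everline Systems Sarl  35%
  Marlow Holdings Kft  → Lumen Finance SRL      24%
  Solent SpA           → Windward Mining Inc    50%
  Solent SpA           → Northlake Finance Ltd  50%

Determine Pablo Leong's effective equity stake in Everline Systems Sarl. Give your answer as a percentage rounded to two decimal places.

Pablo reaches Everline along 5 paths.
Via Solent: 100% × 30% = 30%.
Via Marlow: 100% × 7% = 7%.
Via Lumen: 26% × 35% = 9.1%.
Via Solent → Lumen: 100% × 49% × 35% = 17.15%.
Via Marlow → Lumen: 100% × 24% × 35% = 8.4%.
Total: 30% + 7% + 9.1% + 17.15% + 8.4% = 71.65%.

71.65%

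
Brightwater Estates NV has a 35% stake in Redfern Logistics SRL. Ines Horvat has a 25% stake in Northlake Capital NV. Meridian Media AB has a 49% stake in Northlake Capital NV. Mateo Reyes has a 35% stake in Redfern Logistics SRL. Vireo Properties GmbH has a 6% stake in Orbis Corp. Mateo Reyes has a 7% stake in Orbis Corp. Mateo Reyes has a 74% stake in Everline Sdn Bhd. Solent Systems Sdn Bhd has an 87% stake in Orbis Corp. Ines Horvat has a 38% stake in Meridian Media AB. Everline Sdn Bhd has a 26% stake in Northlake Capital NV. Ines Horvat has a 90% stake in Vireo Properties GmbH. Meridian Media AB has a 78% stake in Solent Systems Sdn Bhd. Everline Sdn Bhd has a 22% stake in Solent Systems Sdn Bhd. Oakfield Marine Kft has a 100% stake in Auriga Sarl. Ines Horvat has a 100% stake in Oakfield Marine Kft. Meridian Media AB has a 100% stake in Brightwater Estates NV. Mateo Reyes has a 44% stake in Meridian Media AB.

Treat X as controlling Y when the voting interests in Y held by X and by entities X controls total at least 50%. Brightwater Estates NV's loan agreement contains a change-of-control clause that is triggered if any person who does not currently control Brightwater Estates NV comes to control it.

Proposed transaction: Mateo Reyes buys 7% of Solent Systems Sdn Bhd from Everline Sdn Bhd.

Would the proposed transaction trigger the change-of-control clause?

No

The purchase adds only to Mateo's holdings (Everline's stake shrinks), so Mateo is the only person who could newly come to control Brightwater.
Mateo holds 74% of Everline, so Mateo controls Everline.
Neither Mateo nor any entity Mateo controls holds any voting interest in Brightwater.
So before the transaction, Mateo does not control Brightwater.
After the purchase, Mateo holds 7% of Solent directly, and Everline's stake falls to 15%.
Mateo's side now holds 15% + 7% = 22% of Solent, not ≥ 50%, so Mateo still does not control Solent.
After the transaction, neither Mateo nor any entity Mateo controls holds a voting interest in Brightwater, so Mateo still does not control it.
No new person acquires control, so the clause is not triggered.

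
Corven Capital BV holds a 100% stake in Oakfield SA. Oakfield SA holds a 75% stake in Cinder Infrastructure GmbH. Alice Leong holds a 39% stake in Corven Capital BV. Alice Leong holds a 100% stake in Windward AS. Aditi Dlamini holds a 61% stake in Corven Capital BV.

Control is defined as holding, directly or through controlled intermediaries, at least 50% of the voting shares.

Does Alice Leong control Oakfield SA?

Alice holds 100% of Windward, so Alice controls Windward.
Neither Alice nor any entity Alice controls holds any voting interest in Oakfield.
So Alice does not control Oakfield.

No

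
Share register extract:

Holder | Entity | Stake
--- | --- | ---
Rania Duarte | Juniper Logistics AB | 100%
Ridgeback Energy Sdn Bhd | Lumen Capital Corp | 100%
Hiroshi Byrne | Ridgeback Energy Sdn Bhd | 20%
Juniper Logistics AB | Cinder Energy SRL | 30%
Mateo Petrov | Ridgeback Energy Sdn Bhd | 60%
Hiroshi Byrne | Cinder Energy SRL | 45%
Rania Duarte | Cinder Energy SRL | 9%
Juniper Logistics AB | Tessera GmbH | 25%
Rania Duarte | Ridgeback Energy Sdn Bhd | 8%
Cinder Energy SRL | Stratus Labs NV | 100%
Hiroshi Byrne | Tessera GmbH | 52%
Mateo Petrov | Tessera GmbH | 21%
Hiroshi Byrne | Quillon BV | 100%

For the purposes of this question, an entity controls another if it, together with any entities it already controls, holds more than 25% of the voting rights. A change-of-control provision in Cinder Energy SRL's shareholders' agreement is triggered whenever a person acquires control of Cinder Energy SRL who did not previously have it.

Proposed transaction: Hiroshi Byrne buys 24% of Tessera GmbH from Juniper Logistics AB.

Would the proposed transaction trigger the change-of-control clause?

The purchase adds only to Hiroshi's holdings (Juniper's stake shrinks), so Hiroshi is the only person who could newly come to control Cinder.
Hiroshi holds 45% of Cinder, so Hiroshi controls Cinder.
So Hiroshi already controls Cinder before the transaction.
After the purchase, Hiroshi's direct stake in Tessera rises to 52% + 24% = 76%, and Juniper's stake falls to 1%.
Hiroshi controlled Cinder already, so this is not a new person acquiring control; every other person's position is unchanged or reduced.
No new person acquires control, so the clause is not triggered.

No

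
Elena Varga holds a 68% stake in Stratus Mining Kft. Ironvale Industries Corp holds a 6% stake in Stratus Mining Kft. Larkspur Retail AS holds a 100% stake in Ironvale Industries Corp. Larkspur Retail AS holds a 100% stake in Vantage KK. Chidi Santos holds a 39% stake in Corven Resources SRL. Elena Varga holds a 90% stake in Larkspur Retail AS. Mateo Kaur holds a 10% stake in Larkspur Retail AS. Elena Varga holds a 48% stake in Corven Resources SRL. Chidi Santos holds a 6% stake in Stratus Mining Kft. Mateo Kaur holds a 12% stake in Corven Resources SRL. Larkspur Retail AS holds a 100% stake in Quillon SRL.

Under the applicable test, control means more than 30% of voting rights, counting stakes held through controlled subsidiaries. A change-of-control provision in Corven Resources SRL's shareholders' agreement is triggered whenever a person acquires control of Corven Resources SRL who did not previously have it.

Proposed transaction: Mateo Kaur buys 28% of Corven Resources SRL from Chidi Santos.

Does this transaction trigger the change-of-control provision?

The purchase adds only to Mateo's holdings (Chidi's stake shrinks), so Mateo is the only person who could newly come to control Corven.
Mateo's largest direct stake is 12% in Corven, which does not meet the threshold, so Mateo controls no company.
In Corven, Mateo's side holds only 12%, not > 30%.
So before the transaction, Mateo does not control Corven.
After the purchase, Mateo's direct stake in Corven rises to 12% + 28% = 40%, and Chidi's stake falls to 11%.
Mateo holds 40% of Corven, so Mateo controls Corven.
Mateo did not control Corven before and does after, so the clause is triggered.

Yes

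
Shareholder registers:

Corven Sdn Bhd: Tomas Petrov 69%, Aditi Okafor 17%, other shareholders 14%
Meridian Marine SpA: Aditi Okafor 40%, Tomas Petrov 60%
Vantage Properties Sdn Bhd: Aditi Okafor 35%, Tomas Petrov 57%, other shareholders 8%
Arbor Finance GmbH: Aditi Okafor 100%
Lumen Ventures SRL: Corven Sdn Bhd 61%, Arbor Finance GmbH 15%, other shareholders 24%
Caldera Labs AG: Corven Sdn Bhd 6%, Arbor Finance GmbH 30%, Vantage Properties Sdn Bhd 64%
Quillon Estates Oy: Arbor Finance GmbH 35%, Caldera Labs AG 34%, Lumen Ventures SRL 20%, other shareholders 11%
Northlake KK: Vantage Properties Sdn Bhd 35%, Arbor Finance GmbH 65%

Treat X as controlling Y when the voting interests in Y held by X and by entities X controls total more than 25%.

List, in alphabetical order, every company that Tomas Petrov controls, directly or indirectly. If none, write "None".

Tomas holds 69% of Corven, so Tomas controls Corven.
Tomas holds 60% of Meridian, so Tomas controls Meridian.
Tomas holds 57% of Vantage, so Tomas controls Vantage.
Corven holds 61% of Lumen, so Tomas controls Lumen.
Corven and Vantage together hold 6% + 64% = 70% of Caldera, so Tomas controls Caldera.
Caldera and Lumen together hold 34% + 20% = 54% of Quillon, so Tomas controls Quillon.
Vantage holds 35% of Northlake, so Tomas controls Northlake.
No other company's threshold is met.

Caldera Labs AG, Corven Sdn Bhd, Lumen Ventures SRL, Meridian Marine SpA, Northlake KK, Quillon Estates Oy, Vantage Properties Sdn Bhd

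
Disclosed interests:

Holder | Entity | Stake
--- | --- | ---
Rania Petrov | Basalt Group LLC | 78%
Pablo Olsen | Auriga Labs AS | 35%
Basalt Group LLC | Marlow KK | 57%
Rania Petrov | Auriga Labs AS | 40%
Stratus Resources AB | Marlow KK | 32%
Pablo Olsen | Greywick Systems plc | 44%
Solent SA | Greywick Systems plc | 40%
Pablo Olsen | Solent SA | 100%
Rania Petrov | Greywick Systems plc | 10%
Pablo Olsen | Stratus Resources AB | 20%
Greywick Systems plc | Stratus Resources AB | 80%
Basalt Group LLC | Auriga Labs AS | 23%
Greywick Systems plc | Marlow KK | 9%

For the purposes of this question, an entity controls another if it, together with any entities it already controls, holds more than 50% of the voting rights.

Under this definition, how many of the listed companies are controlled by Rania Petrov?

3

Rania holds 78% of Basalt, so Rania controls Basalt.
Basalt and Rania together hold 23% + 40% = 63% of Auriga, so Rania controls Auriga.
Basalt holds 57% of Marlow, so Rania controls Marlow.
No other company's threshold is met.
Rania controls 3 companies.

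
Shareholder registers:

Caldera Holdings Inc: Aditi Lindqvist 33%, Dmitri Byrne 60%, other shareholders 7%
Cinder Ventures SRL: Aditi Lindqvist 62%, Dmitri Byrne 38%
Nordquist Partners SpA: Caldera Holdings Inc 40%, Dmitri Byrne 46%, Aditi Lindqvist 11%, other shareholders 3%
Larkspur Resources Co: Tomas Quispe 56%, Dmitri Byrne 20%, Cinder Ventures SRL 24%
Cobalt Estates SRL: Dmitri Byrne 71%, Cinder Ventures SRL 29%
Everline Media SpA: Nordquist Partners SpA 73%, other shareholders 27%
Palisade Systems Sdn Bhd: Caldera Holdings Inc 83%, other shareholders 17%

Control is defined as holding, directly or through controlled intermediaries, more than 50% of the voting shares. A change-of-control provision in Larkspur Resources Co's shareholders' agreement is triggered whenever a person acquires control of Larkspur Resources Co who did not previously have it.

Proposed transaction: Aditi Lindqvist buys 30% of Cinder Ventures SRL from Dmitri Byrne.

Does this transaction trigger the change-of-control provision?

The purchase adds only to Aditi's holdings (Dmitri's stake shrinks), so Aditi is the only person who could newly come to control Larkspur.
Aditi holds 62% of Cinder, so Aditi controls Cinder.
In Larkspur, Aditi's side holds only 24%, not > 50%.
So before the transaction, Aditi does not control Larkspur.
After the purchase, Aditi's direct stake in Cinder rises to 62% + 30% = 92%, and Dmitri's stake falls to 8%.
Aditi holds 92% of Cinder, so Aditi controls Cinder.
After the transaction, Aditi's side holds 24% of Larkspur, not > 50%, so Aditi still does not control Larkspur.
No new person acquires control, so the clause is not triggered.

No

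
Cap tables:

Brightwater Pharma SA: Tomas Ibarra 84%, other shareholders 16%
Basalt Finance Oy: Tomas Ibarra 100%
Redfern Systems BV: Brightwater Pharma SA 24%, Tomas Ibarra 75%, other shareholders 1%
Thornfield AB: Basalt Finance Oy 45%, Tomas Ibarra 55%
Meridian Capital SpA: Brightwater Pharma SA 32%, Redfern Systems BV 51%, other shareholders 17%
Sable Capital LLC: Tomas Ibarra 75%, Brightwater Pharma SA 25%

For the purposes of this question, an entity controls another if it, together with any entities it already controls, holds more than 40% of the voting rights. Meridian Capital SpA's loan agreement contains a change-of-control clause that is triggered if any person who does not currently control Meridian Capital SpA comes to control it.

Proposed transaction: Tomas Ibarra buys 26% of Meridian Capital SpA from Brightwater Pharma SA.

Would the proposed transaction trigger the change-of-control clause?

The purchase adds only to Tomas's holdings (Brightwater's stake shrinks), so Tomas is the only person who could newly come to control Meridian.
Tomas holds 84% of Brightwater, so Tomas controls Brightwater.
Brightwater and Tomas together hold 24% + 75% = 99% of Redfern, so Tomas controls Redfern.
Brightwater and Redfern together hold 32% + 51% = 83% of Meridian, so Tomas controls Meridian.
So Tomas already controls Meridian before the transaction.
After the purchase, Tomas holds 26% of Meridian directly, and Brightwater's stake falls to 6%.
Tomas controlled Meridian already, so this is not a new person acquiring control; every other person's position is unchanged or reduced.
No new person acquires control, so the clause is not triggered.

No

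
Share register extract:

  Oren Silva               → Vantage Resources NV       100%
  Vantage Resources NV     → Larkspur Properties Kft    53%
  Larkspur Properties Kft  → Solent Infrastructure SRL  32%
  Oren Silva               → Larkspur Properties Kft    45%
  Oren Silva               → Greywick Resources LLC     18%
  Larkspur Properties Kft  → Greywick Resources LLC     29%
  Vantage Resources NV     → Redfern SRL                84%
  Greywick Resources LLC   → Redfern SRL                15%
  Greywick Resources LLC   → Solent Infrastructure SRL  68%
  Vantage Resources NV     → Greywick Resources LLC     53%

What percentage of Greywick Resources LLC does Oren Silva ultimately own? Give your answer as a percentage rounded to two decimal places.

Oren reaches Greywick along 4 paths.
Via Vantage: 100% × 53% = 53%.
Via Vantage → Larkspur: 100% × 53% × 29% = 15.37%.
Via Larkspur: 45% × 29% = 13.05%.
Direct stake: 18% = 18%.
Total: 53% + 15.37% + 13.05% + 18% = 99.42%.

99.42%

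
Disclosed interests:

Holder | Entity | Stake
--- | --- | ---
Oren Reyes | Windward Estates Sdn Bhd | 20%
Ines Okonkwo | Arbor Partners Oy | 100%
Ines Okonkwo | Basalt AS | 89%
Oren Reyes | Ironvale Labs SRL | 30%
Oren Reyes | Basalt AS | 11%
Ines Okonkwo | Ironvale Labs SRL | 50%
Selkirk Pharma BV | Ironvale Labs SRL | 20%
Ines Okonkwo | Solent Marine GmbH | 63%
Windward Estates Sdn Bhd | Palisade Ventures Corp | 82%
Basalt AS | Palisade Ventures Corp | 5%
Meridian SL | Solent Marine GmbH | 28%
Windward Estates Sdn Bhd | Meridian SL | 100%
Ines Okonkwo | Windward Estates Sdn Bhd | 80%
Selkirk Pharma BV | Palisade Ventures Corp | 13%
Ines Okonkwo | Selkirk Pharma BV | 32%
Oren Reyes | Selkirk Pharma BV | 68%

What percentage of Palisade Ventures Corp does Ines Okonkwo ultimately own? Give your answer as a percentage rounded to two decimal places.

74.21%

Ines reaches Palisade along 3 paths.
Via Selkirk: 32% × 13% = 4.16%.
Via Windward: 80% × 82% = 65.6%.
Via Basalt: 89% × 5% = 4.45%.
Total: 4.16% + 65.6% + 4.45% = 74.21%.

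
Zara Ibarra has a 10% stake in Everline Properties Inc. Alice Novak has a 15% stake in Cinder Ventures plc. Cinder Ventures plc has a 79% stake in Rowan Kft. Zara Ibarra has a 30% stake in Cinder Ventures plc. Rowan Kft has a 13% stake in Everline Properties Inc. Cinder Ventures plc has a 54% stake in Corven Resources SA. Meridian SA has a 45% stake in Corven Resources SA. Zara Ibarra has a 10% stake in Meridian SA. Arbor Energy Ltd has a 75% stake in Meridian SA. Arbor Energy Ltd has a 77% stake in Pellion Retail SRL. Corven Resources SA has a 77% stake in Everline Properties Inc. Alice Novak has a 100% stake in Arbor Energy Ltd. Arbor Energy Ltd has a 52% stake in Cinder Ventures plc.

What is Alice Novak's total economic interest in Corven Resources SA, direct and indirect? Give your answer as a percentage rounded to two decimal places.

69.93%

Alice reaches Corven along 3 paths.
Via Arbor → Meridian: 100% × 75% × 45% = 33.75%.
Via Arbor → Cinder: 100% × 52% × 54% = 28.08%.
Via Cinder: 15% × 54% = 8.1%.
Total: 33.75% + 28.08% + 8.1% = 69.93%.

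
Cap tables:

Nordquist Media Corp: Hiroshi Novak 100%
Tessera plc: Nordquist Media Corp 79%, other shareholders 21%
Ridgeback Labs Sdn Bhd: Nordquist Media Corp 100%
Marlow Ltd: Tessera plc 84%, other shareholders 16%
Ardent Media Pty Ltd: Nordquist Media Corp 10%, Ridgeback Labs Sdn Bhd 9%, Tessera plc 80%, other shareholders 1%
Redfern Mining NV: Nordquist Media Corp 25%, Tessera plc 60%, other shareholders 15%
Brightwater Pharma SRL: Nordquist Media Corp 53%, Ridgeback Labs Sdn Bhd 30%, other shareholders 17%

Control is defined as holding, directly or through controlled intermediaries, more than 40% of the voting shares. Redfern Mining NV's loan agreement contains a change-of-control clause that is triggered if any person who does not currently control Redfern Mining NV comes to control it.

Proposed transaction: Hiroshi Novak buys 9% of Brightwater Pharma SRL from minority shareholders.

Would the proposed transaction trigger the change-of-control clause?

The purchase changes only Hiroshi's holdings, so Hiroshi is the only person who could newly come to control Redfern.
Hiroshi holds 100% of Nordquist, so Hiroshi controls Nordquist.
Nordquist holds 79% of Tessera, so Hiroshi controls Tessera.
Nordquist and Tessera together hold 25% + 60% = 85% of Redfern, so Hiroshi controls Redfern.
So Hiroshi already controls Redfern before the transaction.
After the purchase, Hiroshi holds 9% of Brightwater directly.
Hiroshi controlled Redfern already, so this is not a new person acquiring control; every other person's position is unchanged or reduced.
No new person acquires control, so the clause is not triggered.

No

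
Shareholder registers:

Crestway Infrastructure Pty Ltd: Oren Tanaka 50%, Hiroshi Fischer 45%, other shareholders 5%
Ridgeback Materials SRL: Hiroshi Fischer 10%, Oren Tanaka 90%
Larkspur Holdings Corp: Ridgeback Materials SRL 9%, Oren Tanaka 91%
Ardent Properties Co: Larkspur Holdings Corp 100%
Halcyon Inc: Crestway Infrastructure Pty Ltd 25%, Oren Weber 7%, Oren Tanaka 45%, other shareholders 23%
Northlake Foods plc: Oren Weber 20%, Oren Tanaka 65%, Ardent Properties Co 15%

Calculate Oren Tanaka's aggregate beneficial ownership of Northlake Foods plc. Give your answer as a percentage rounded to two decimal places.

79.87%

Oren Tanaka reaches Northlake along 3 paths.
Direct stake: 65% = 65%.
Via Ridgeback → Larkspur → Ardent: 90% × 9% × 100% × 15% = 1.215%.
Via Larkspur → Ardent: 91% × 100% × 15% = 13.65%.
Total: 65% + 1.215% + 13.65% = 79.865%.
Rounded: 79.87%.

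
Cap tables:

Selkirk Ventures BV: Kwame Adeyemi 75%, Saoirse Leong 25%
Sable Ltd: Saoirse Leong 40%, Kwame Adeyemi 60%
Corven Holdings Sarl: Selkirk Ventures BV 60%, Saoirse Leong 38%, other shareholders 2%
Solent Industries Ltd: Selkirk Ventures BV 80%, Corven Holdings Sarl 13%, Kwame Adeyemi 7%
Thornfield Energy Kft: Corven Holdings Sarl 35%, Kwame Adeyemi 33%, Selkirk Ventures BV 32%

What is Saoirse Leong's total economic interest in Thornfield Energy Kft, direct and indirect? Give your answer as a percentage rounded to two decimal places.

Saoirse reaches Thornfield along 3 paths.
Via Selkirk → Corven: 25% × 60% × 35% = 5.25%.
Via Corven: 38% × 35% = 13.3%.
Via Selkirk: 25% × 32% = 8%.
Total: 5.25% + 13.3% + 8% = 26.55%.

26.55%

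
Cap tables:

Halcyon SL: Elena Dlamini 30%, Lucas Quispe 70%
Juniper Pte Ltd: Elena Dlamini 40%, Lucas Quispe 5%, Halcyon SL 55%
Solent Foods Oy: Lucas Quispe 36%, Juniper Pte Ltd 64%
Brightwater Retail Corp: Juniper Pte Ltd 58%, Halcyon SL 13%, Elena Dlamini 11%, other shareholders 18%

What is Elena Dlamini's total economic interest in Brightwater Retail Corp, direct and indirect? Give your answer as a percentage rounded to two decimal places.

Elena reaches Brightwater along 4 paths.
Via Juniper: 40% × 58% = 23.2%.
Via Halcyon → Juniper: 30% × 55% × 58% = 9.57%.
Via Halcyon: 30% × 13% = 3.9%.
Direct stake: 11% = 11%.
Total: 23.2% + 9.57% + 3.9% + 11% = 47.67%.

47.67%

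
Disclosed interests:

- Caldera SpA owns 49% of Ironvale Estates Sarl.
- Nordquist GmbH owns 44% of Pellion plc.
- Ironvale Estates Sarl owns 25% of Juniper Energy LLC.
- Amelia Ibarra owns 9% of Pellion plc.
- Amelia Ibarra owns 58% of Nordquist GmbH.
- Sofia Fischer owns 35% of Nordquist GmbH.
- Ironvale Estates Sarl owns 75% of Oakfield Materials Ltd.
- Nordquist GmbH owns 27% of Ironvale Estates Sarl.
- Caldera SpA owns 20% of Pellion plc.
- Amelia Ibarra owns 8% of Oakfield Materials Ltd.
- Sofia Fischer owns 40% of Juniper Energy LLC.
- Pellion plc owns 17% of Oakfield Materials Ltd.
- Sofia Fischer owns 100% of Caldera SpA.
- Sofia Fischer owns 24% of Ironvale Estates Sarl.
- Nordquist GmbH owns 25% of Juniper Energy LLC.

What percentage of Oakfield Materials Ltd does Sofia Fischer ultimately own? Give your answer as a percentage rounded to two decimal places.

Sofia reaches Oakfield along 5 paths.
Via Caldera → Pellion: 100% × 20% × 17% = 3.4%.
Via Nordquist → Pellion: 35% × 44% × 17% = 2.618%.
Via Ironvale: 24% × 75% = 18%.
Via Caldera → Ironvale: 100% × 49% × 75% = 36.75%.
Via Nordquist → Ironvale: 35% × 27% × 75% = 7.0875%.
Total: 3.4% + 2.618% + 18% + 36.75% + 7.0875% = 67.8555%.
Rounded: 67.86%.

67.86%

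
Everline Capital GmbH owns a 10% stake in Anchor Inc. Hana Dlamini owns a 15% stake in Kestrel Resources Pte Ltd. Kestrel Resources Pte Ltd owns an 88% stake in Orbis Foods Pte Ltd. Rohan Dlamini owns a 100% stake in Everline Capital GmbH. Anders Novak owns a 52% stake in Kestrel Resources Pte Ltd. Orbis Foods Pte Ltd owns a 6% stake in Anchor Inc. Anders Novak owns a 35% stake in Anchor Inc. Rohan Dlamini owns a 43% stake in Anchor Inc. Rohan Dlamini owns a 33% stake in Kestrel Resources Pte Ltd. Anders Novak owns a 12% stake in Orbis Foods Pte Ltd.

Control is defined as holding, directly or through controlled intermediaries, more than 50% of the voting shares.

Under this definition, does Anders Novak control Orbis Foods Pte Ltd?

Anders holds 52% of Kestrel, so Anders controls Kestrel.
Kestrel and Anders together hold 88% + 12% = 100% of Orbis, so Anders controls Orbis.

Yes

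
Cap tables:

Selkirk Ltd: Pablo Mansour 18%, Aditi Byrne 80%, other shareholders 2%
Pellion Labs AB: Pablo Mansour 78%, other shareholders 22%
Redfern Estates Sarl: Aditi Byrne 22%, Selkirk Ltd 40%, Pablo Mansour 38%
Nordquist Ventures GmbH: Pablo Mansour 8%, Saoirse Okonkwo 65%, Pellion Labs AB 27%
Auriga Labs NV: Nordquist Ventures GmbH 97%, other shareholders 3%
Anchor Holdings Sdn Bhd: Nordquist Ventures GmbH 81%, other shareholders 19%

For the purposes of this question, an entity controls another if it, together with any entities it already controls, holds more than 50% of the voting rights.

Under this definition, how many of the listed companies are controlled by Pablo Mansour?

1

Pablo holds 78% of Pellion, so Pablo controls Pellion.
No other company's threshold is met.
Pablo controls 1 company.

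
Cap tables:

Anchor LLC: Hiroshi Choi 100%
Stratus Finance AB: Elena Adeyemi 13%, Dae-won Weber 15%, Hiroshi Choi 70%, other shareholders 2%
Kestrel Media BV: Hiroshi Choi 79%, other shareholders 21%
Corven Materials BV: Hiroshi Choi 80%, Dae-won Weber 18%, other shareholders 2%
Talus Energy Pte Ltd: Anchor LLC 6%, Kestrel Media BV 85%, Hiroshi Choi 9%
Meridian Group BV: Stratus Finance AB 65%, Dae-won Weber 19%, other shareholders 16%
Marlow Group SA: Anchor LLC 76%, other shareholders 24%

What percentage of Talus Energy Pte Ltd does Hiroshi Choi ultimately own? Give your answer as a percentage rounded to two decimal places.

Hiroshi reaches Talus along 3 paths.
Via Anchor: 100% × 6% = 6%.
Via Kestrel: 79% × 85% = 67.15%.
Direct stake: 9% = 9%.
Total: 6% + 67.15% + 9% = 82.15%.

82.15%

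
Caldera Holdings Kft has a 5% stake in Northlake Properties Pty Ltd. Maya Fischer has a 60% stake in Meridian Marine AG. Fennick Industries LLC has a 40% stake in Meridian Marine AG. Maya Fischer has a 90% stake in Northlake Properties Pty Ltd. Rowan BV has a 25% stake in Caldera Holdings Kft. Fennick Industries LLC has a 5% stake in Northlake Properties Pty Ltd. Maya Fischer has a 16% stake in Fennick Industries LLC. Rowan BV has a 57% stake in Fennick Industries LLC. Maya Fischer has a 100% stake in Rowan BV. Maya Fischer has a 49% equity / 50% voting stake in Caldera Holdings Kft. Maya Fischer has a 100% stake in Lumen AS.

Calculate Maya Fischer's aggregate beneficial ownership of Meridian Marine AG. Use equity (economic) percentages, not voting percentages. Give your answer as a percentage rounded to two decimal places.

89.20%

Maya reaches Meridian along 3 paths.
Via Rowan → Fennick: 100% × 57% × 40% = 22.8%.
Via Fennick: 16% × 40% = 6.4%.
Direct stake: 60% = 60%.
Total: 22.8% + 6.4% + 60% = 89.2%.
Rounded: 89.20%.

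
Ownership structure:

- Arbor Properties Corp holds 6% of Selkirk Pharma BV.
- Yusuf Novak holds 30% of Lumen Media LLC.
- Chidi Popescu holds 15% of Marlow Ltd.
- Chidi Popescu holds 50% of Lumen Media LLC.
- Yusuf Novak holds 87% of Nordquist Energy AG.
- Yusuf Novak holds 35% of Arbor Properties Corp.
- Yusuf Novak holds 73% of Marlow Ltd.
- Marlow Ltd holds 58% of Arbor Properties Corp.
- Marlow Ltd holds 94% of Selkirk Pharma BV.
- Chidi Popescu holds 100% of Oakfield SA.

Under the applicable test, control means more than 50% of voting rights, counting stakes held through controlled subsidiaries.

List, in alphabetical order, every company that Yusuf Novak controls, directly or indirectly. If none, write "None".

Arbor Properties Corp, Marlow Ltd, Nordquist Energy AG, Selkirk Pharma BV

Yusuf holds 73% of Marlow, so Yusuf controls Marlow.
Marlow and Yusuf together hold 58% + 35% = 93% of Arbor, so Yusuf controls Arbor.
Yusuf holds 87% of Nordquist, so Yusuf controls Nordquist.
Arbor and Marlow together hold 6% + 94% = 100% of Selkirk, so Yusuf controls Selkirk.
No other company's threshold is met.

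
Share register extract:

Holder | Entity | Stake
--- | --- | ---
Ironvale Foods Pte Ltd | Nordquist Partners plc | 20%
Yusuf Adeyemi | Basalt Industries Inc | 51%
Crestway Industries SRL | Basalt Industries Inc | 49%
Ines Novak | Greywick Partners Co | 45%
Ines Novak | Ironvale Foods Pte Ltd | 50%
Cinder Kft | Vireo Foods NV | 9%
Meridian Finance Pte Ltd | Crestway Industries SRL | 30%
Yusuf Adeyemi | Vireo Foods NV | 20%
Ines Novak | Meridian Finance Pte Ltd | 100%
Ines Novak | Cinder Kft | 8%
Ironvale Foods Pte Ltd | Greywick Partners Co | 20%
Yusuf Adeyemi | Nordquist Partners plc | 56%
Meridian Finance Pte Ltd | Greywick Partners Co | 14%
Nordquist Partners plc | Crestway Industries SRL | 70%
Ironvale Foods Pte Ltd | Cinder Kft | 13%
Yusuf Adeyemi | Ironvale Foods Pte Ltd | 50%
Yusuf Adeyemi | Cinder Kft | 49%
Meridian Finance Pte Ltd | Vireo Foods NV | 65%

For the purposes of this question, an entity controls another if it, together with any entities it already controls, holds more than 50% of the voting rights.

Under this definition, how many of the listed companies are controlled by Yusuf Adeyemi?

3

Yusuf holds 56% of Nordquist, so Yusuf controls Nordquist.
Nordquist holds 70% of Crestway, so Yusuf controls Crestway.
Yusuf and Crestway together hold 51% + 49% = 100% of Basalt, so Yusuf controls Basalt.
No other company's threshold is met.
Yusuf controls 3 companies.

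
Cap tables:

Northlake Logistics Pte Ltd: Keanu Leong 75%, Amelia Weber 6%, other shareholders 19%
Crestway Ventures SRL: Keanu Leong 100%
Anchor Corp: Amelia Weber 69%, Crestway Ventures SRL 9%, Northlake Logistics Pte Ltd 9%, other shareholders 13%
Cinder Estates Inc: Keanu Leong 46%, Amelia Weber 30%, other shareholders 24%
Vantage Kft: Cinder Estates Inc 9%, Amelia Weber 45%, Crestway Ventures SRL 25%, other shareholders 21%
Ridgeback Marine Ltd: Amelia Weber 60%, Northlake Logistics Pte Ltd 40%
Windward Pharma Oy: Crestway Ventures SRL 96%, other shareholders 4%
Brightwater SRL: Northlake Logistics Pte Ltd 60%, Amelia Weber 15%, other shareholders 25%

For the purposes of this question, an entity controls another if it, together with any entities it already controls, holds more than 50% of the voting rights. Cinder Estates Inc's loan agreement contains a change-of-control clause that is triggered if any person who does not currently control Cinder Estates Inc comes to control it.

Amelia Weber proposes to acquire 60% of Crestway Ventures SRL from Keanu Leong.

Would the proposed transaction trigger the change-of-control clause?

The purchase adds only to Amelia's holdings (Keanu's stake shrinks), so Amelia is the only person who could newly come to control Cinder.
Amelia holds 69% of Anchor, so Amelia controls Anchor.
Amelia holds 60% of Ridgeback, so Amelia controls Ridgeback.
In Cinder, Amelia's side holds only 30%, not > 50%.
So before the transaction, Amelia does not control Cinder.
After the purchase, Amelia holds 60% of Crestway directly, and Keanu's stake falls to 40%.
Amelia holds 60% of Crestway, so Amelia controls Crestway.
Amelia and Crestway together hold 69% + 9% = 78% of Anchor, so Amelia controls Anchor.
Amelia and Crestway together hold 45% + 25% = 70% of Vantage, so Amelia controls Vantage.
Crestway holds 96% of Windward, so Amelia controls Windward.
After the transaction, Amelia's side holds 30% of Cinder, not > 50%, so Amelia still does not control Cinder.
No new person acquires control, so the clause is not triggered.

No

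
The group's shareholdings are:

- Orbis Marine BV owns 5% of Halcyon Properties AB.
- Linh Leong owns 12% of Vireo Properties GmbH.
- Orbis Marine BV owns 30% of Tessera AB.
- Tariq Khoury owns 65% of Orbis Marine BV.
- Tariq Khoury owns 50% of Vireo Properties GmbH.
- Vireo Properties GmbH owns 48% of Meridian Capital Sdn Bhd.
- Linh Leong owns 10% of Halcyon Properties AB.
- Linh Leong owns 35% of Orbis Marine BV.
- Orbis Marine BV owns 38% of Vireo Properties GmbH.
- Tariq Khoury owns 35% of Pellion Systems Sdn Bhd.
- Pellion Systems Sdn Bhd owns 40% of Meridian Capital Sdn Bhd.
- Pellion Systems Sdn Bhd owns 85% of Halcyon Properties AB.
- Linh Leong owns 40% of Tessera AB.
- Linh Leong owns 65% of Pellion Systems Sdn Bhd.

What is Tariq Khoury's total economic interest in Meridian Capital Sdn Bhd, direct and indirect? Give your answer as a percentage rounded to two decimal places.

Tariq reaches Meridian along 3 paths.
Via Orbis → Vireo: 65% × 38% × 48% = 11.856%.
Via Vireo: 50% × 48% = 24%.
Via Pellion: 35% × 40% = 14%.
Total: 11.856% + 24% + 14% = 49.856%.
Rounded: 49.86%.

49.86%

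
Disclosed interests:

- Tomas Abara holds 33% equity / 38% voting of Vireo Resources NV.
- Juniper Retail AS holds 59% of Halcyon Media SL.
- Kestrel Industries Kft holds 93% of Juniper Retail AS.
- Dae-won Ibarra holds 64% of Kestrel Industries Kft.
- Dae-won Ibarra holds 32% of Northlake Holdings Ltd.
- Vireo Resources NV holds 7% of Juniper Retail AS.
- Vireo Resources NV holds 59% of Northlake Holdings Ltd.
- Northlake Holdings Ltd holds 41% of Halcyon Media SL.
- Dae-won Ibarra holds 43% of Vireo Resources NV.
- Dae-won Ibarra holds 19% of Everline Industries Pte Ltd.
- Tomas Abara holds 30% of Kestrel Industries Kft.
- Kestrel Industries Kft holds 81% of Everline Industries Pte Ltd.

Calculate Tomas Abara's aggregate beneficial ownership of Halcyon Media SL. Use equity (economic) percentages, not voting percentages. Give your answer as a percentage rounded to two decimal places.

25.81%

Tomas reaches Halcyon along 3 paths.
Via Kestrel → Juniper: 30% × 93% × 59% = 16.461%.
Via Vireo → Juniper: 33% × 7% × 59% = 1.3629%.
Via Vireo → Northlake: 33% × 59% × 41% = 7.9827%.
Total: 16.461% + 1.3629% + 7.9827% = 25.8066%.
Rounded: 25.81%.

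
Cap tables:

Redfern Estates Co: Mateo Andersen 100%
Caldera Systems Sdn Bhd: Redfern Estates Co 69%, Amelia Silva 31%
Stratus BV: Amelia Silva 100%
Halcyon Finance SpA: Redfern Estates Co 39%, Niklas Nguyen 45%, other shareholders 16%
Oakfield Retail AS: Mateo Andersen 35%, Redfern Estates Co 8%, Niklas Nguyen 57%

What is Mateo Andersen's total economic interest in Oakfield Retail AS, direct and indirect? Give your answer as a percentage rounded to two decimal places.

Mateo reaches Oakfield along 2 paths.
Direct stake: 35% = 35%.
Via Redfern: 100% × 8% = 8%.
Total: 35% + 8% = 43%.
Rounded: 43.00%.

43.00%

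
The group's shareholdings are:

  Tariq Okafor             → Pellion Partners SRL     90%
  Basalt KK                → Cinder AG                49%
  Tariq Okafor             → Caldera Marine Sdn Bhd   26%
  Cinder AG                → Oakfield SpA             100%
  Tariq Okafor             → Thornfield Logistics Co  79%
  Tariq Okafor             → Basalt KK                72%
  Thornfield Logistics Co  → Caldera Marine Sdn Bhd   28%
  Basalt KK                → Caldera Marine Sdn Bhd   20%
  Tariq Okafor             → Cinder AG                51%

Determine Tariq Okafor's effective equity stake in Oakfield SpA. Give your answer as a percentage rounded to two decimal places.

Tariq reaches Oakfield along 2 paths.
Via Cinder: 51% × 100% = 51%.
Via Basalt → Cinder: 72% × 49% × 100% = 35.28%.
Total: 51% + 35.28% = 86.28%.

86.28%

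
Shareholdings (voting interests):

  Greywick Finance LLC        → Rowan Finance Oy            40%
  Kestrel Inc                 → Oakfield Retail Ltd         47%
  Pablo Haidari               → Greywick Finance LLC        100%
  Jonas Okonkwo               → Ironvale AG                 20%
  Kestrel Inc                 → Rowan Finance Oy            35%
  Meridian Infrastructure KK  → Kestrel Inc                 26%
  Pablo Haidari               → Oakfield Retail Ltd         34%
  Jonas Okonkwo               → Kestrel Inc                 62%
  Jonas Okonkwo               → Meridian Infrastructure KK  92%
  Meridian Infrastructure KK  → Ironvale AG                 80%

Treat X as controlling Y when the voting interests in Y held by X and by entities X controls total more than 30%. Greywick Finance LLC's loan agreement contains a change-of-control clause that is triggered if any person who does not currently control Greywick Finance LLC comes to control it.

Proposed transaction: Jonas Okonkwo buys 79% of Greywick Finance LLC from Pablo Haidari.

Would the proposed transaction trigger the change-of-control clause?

The purchase adds only to Jonas's holdings (Pablo's stake shrinks), so Jonas is the only person who could newly come to control Greywick.
Jonas holds 92% of Meridian, so Jonas controls Meridian.
Meridian and Jonas together hold 26% + 62% = 88% of Kestrel, so Jonas controls Kestrel.
Kestrel holds 47% of Oakfield, so Jonas controls Oakfield.
Kestrel holds 35% of Rowan, so Jonas controls Rowan.
Jonas and Meridian together hold 20% + 80% = 100% of Ironvale, so Jonas controls Ironvale.
Neither Jonas nor any entity Jonas controls holds any voting interest in Greywick.
So before the transaction, Jonas does not control Greywick.
After the purchase, Jonas holds 79% of Greywick directly, and Pablo's stake falls to 21%.
Jonas holds 79% of Greywick, so Jonas controls Greywick.
Jonas did not control Greywick before and does after, so the clause is triggered.

Yes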